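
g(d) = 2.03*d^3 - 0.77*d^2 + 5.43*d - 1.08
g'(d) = 6.09*d^2 - 1.54*d + 5.43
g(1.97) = 22.15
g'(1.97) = 26.03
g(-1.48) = -17.38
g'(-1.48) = 21.05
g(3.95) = 133.46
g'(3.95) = 94.37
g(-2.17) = -37.23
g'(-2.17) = 37.45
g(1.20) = 7.84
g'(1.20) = 12.35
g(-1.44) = -16.56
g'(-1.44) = 20.28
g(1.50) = 12.18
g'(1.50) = 16.82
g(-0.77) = -6.64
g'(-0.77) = 10.23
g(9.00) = 1465.29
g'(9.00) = 484.86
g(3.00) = 63.09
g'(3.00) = 55.62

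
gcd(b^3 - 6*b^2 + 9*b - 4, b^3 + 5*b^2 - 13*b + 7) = b^2 - 2*b + 1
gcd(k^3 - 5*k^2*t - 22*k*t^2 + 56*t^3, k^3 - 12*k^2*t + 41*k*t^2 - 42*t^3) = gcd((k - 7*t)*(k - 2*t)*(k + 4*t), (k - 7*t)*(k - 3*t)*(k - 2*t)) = k^2 - 9*k*t + 14*t^2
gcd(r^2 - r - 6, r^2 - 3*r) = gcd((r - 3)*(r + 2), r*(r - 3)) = r - 3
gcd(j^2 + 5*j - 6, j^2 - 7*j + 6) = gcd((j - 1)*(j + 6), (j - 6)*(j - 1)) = j - 1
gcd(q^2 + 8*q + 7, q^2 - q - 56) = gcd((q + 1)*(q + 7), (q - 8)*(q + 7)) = q + 7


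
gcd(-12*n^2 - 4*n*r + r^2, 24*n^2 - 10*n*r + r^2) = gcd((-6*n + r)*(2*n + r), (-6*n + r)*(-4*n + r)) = -6*n + r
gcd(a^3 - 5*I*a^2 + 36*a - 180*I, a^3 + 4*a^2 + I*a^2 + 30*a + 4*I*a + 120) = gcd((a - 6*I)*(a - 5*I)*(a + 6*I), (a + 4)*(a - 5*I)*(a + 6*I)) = a^2 + I*a + 30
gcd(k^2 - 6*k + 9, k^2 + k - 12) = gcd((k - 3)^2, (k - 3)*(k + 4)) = k - 3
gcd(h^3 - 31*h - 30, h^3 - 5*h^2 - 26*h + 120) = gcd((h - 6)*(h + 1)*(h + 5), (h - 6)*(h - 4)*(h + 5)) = h^2 - h - 30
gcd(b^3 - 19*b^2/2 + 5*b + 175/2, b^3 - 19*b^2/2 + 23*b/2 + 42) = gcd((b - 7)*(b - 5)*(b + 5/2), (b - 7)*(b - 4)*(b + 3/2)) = b - 7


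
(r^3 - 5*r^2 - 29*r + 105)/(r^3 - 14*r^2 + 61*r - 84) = (r + 5)/(r - 4)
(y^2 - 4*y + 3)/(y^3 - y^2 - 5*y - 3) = (y - 1)/(y^2 + 2*y + 1)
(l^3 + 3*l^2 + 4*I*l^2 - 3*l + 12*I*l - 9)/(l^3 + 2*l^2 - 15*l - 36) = (l^2 + 4*I*l - 3)/(l^2 - l - 12)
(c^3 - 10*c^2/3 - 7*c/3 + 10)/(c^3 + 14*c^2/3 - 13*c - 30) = (c - 2)/(c + 6)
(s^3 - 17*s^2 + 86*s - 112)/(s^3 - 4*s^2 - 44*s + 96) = (s - 7)/(s + 6)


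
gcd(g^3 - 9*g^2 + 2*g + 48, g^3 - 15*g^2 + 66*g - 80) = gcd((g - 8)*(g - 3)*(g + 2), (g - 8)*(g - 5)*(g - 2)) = g - 8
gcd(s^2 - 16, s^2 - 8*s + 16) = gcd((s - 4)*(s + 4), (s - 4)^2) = s - 4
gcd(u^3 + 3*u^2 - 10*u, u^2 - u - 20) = 1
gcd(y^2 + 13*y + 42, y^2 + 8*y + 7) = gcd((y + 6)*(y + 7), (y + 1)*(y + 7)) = y + 7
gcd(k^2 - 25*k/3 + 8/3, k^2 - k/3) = k - 1/3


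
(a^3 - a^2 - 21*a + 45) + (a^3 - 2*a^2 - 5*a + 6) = 2*a^3 - 3*a^2 - 26*a + 51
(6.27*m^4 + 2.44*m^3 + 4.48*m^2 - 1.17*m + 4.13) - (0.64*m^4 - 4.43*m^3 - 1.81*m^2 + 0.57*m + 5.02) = 5.63*m^4 + 6.87*m^3 + 6.29*m^2 - 1.74*m - 0.89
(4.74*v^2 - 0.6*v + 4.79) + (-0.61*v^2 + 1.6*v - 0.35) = 4.13*v^2 + 1.0*v + 4.44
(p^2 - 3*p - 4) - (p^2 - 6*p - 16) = 3*p + 12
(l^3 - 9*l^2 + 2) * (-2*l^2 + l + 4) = -2*l^5 + 19*l^4 - 5*l^3 - 40*l^2 + 2*l + 8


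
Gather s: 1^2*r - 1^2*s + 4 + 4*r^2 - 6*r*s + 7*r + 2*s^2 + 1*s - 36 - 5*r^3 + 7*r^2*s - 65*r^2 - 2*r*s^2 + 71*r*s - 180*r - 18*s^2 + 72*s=-5*r^3 - 61*r^2 - 172*r + s^2*(-2*r - 16) + s*(7*r^2 + 65*r + 72) - 32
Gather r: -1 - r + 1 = -r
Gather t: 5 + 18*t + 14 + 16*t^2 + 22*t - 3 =16*t^2 + 40*t + 16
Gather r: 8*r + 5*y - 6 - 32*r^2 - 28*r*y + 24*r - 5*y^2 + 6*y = -32*r^2 + r*(32 - 28*y) - 5*y^2 + 11*y - 6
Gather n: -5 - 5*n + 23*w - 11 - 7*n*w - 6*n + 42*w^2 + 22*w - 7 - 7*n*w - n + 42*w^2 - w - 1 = n*(-14*w - 12) + 84*w^2 + 44*w - 24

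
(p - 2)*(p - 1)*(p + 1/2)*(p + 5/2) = p^4 - 23*p^2/4 + 9*p/4 + 5/2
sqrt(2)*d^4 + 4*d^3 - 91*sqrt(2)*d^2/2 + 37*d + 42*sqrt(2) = (d - 7*sqrt(2)/2)*(d - sqrt(2))*(d + 6*sqrt(2))*(sqrt(2)*d + 1)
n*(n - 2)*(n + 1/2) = n^3 - 3*n^2/2 - n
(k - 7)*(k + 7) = k^2 - 49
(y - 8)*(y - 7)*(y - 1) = y^3 - 16*y^2 + 71*y - 56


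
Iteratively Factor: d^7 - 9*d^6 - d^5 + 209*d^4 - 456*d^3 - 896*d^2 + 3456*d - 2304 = (d - 4)*(d^6 - 5*d^5 - 21*d^4 + 125*d^3 + 44*d^2 - 720*d + 576) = (d - 4)*(d + 4)*(d^5 - 9*d^4 + 15*d^3 + 65*d^2 - 216*d + 144) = (d - 4)^2*(d + 4)*(d^4 - 5*d^3 - 5*d^2 + 45*d - 36) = (d - 4)^2*(d - 1)*(d + 4)*(d^3 - 4*d^2 - 9*d + 36) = (d - 4)^2*(d - 1)*(d + 3)*(d + 4)*(d^2 - 7*d + 12) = (d - 4)^3*(d - 1)*(d + 3)*(d + 4)*(d - 3)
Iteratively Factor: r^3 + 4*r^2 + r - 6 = (r - 1)*(r^2 + 5*r + 6) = (r - 1)*(r + 3)*(r + 2)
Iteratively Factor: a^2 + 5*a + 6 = (a + 3)*(a + 2)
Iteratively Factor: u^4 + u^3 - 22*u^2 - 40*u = (u)*(u^3 + u^2 - 22*u - 40) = u*(u - 5)*(u^2 + 6*u + 8) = u*(u - 5)*(u + 4)*(u + 2)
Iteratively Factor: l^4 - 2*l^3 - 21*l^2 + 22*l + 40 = (l + 4)*(l^3 - 6*l^2 + 3*l + 10) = (l + 1)*(l + 4)*(l^2 - 7*l + 10) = (l - 2)*(l + 1)*(l + 4)*(l - 5)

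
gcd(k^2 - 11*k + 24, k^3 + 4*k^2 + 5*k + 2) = 1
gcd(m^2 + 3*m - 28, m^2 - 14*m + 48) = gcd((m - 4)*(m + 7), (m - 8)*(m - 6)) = 1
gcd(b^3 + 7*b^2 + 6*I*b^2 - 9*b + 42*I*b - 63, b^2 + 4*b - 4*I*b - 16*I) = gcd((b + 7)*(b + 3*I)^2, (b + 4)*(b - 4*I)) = 1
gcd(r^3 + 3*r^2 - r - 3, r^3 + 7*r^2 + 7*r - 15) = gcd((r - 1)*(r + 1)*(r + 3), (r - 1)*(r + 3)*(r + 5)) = r^2 + 2*r - 3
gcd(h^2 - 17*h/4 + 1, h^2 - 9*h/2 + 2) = h - 4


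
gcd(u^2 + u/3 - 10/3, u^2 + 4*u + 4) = u + 2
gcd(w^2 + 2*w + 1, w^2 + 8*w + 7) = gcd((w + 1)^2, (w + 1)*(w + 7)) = w + 1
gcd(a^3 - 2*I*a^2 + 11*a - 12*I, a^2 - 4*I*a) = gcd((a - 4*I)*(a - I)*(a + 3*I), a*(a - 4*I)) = a - 4*I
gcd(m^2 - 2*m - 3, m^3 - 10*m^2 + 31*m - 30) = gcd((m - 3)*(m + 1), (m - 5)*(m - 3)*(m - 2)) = m - 3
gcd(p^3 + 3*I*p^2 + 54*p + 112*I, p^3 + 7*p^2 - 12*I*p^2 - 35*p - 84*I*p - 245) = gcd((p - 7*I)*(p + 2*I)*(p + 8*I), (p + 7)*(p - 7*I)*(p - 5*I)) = p - 7*I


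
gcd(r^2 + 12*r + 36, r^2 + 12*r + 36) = r^2 + 12*r + 36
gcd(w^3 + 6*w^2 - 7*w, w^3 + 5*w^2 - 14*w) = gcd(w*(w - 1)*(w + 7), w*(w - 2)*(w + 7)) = w^2 + 7*w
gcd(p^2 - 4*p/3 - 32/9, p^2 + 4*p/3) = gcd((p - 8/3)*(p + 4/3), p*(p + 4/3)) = p + 4/3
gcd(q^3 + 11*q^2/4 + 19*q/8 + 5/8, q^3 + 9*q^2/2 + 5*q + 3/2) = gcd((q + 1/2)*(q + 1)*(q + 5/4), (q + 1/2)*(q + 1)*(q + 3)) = q^2 + 3*q/2 + 1/2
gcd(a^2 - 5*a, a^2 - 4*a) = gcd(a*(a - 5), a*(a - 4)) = a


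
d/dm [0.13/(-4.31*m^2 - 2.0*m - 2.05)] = (1.1206*m + 0.26)/(4.31*m^2 + 2.0*m + 2.05)^2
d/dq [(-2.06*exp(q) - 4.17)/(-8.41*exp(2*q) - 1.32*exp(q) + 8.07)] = (-(2.06*exp(q) + 4.17)*(16.82*exp(q) + 1.32) + 17.3246*exp(2*q) + 2.7192*exp(q) - 16.6242)*exp(q)/(8.41*exp(2*q) + 1.32*exp(q) - 8.07)^2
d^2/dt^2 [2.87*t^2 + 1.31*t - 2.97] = 5.74000000000000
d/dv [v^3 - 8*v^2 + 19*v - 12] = 3*v^2 - 16*v + 19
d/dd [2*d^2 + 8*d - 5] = 4*d + 8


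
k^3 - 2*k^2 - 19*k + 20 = (k - 5)*(k - 1)*(k + 4)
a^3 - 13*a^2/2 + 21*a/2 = a*(a - 7/2)*(a - 3)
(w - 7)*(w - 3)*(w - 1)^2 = w^4 - 12*w^3 + 42*w^2 - 52*w + 21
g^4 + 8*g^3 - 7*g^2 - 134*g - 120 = (g - 4)*(g + 1)*(g + 5)*(g + 6)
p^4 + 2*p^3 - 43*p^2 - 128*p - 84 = (p - 7)*(p + 1)*(p + 2)*(p + 6)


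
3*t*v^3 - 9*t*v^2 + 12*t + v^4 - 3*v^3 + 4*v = (3*t + v)*(v - 2)^2*(v + 1)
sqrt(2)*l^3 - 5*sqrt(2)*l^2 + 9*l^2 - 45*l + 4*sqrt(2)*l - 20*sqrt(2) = (l - 5)*(l + 4*sqrt(2))*(sqrt(2)*l + 1)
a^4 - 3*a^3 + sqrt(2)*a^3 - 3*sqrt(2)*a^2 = a^2*(a - 3)*(a + sqrt(2))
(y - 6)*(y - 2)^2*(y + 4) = y^4 - 6*y^3 - 12*y^2 + 88*y - 96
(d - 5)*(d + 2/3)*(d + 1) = d^3 - 10*d^2/3 - 23*d/3 - 10/3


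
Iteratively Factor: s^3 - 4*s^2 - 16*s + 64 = (s + 4)*(s^2 - 8*s + 16) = (s - 4)*(s + 4)*(s - 4)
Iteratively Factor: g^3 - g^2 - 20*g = (g - 5)*(g^2 + 4*g) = (g - 5)*(g + 4)*(g)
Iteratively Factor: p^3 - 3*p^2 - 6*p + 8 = (p + 2)*(p^2 - 5*p + 4) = (p - 1)*(p + 2)*(p - 4)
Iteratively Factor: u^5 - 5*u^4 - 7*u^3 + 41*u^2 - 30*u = (u)*(u^4 - 5*u^3 - 7*u^2 + 41*u - 30) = u*(u - 5)*(u^3 - 7*u + 6) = u*(u - 5)*(u - 1)*(u^2 + u - 6) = u*(u - 5)*(u - 2)*(u - 1)*(u + 3)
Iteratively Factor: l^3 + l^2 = (l)*(l^2 + l) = l*(l + 1)*(l)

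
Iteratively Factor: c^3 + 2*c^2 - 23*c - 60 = (c - 5)*(c^2 + 7*c + 12) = (c - 5)*(c + 3)*(c + 4)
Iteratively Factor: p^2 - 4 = (p + 2)*(p - 2)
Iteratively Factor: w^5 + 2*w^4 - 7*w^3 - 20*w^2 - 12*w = (w - 3)*(w^4 + 5*w^3 + 8*w^2 + 4*w) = (w - 3)*(w + 1)*(w^3 + 4*w^2 + 4*w) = w*(w - 3)*(w + 1)*(w^2 + 4*w + 4) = w*(w - 3)*(w + 1)*(w + 2)*(w + 2)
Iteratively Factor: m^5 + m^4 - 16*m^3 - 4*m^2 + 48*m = (m + 2)*(m^4 - m^3 - 14*m^2 + 24*m) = m*(m + 2)*(m^3 - m^2 - 14*m + 24) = m*(m - 3)*(m + 2)*(m^2 + 2*m - 8) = m*(m - 3)*(m - 2)*(m + 2)*(m + 4)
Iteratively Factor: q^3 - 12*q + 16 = (q - 2)*(q^2 + 2*q - 8) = (q - 2)^2*(q + 4)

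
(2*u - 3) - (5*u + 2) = -3*u - 5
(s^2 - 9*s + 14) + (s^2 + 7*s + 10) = 2*s^2 - 2*s + 24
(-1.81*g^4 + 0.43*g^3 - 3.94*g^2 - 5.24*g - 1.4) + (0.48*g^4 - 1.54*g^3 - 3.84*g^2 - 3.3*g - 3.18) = -1.33*g^4 - 1.11*g^3 - 7.78*g^2 - 8.54*g - 4.58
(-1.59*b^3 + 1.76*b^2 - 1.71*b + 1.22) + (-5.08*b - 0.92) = -1.59*b^3 + 1.76*b^2 - 6.79*b + 0.3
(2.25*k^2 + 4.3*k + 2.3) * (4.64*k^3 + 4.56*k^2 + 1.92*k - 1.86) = 10.44*k^5 + 30.212*k^4 + 34.6*k^3 + 14.559*k^2 - 3.582*k - 4.278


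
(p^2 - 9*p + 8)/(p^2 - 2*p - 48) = (p - 1)/(p + 6)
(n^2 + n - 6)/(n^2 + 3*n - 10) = (n + 3)/(n + 5)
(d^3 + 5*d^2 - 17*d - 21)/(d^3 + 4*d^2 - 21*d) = (d + 1)/d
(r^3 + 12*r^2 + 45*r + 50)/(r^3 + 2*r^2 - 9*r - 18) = (r^2 + 10*r + 25)/(r^2 - 9)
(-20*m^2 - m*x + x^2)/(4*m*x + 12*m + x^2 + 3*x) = (-5*m + x)/(x + 3)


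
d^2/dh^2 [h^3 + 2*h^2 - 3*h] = 6*h + 4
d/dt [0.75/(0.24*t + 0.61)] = -0.18/(0.24*t + 0.61)^2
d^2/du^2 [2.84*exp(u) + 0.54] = 2.84*exp(u)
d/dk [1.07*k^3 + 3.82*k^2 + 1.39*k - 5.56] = 3.21*k^2 + 7.64*k + 1.39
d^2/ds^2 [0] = 0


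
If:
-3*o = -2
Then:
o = 2/3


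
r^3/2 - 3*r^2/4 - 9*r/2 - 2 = (r/2 + 1)*(r - 4)*(r + 1/2)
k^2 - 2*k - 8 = (k - 4)*(k + 2)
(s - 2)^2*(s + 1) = s^3 - 3*s^2 + 4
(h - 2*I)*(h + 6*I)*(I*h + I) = I*h^3 - 4*h^2 + I*h^2 - 4*h + 12*I*h + 12*I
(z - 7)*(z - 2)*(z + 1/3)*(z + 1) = z^4 - 23*z^3/3 + 7*z^2/3 + 47*z/3 + 14/3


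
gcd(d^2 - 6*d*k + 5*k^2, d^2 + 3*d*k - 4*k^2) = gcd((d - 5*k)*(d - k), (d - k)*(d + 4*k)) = d - k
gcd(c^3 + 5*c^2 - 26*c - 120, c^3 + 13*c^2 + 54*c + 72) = c^2 + 10*c + 24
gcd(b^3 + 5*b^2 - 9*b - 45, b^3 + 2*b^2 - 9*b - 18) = b^2 - 9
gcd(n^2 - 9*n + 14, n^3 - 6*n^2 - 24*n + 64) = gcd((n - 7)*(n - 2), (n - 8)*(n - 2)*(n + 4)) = n - 2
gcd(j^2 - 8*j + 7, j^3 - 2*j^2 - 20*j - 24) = 1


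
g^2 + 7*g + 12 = (g + 3)*(g + 4)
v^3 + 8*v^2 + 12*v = v*(v + 2)*(v + 6)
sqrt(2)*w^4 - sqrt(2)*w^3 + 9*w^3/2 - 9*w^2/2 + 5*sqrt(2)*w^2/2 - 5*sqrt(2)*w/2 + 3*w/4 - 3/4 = (w - 1)*(w + sqrt(2)/2)*(w + 3*sqrt(2)/2)*(sqrt(2)*w + 1/2)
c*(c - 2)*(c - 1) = c^3 - 3*c^2 + 2*c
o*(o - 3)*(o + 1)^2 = o^4 - o^3 - 5*o^2 - 3*o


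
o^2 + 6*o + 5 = (o + 1)*(o + 5)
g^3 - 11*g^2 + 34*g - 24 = (g - 6)*(g - 4)*(g - 1)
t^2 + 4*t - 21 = (t - 3)*(t + 7)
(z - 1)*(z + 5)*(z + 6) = z^3 + 10*z^2 + 19*z - 30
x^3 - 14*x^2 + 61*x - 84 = (x - 7)*(x - 4)*(x - 3)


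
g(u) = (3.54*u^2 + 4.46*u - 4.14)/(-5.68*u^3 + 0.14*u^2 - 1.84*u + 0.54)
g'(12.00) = 0.01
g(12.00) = -0.06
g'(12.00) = 0.01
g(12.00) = -0.06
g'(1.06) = -0.02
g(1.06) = -0.57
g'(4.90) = 0.03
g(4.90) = -0.15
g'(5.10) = 0.03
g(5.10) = -0.15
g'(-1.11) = -1.31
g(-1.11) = -0.45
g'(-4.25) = 0.01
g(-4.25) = 0.09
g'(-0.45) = -7.36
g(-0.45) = -2.84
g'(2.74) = 0.11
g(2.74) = -0.29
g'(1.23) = 0.16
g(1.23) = -0.55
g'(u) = (7.08*u + 4.46)/(-5.68*u^3 + 0.14*u^2 - 1.84*u + 0.54) + (3.54*u^2 + 4.46*u - 4.14)*(17.04*u^2 - 0.28*u + 1.84)/(-5.68*u^3 + 0.14*u^2 - 1.84*u + 0.54)^2 = (20.1072*u^4 + 50.6656*u^3 - 77.6836*u^2 + 4.9824*u - 5.2092)/(32.2624*u^6 - 1.5904*u^5 + 20.922*u^4 - 6.6496*u^3 + 3.5368*u^2 - 1.9872*u + 0.2916)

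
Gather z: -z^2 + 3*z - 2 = -z^2 + 3*z - 2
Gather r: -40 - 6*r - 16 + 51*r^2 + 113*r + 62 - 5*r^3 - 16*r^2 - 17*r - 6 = -5*r^3 + 35*r^2 + 90*r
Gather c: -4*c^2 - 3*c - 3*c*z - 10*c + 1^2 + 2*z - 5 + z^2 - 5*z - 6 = -4*c^2 + c*(-3*z - 13) + z^2 - 3*z - 10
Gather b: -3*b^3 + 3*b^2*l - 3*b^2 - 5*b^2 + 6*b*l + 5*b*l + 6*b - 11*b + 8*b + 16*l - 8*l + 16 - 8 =-3*b^3 + b^2*(3*l - 8) + b*(11*l + 3) + 8*l + 8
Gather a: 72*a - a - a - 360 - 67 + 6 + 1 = 70*a - 420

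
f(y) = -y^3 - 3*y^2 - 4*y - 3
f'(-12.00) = -364.00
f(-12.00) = 1341.00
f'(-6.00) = -76.00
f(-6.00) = 129.00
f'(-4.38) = -35.27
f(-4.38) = 40.99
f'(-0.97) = -1.00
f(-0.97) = -1.03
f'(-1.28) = -1.24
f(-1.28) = -0.70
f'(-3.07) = -13.85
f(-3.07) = 9.94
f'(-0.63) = -1.41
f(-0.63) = -1.42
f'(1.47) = -19.30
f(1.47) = -18.54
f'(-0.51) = -1.72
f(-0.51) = -1.61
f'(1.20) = -15.52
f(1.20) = -13.85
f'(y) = -3*y^2 - 6*y - 4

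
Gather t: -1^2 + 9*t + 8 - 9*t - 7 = 0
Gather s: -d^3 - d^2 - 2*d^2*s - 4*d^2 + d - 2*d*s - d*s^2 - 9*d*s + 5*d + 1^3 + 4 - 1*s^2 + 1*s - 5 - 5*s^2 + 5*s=-d^3 - 5*d^2 + 6*d + s^2*(-d - 6) + s*(-2*d^2 - 11*d + 6)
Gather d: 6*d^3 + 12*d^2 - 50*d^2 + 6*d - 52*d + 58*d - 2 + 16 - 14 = 6*d^3 - 38*d^2 + 12*d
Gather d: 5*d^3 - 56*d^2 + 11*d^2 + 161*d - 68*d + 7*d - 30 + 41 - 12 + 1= 5*d^3 - 45*d^2 + 100*d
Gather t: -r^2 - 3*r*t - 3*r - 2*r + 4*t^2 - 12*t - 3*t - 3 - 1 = -r^2 - 5*r + 4*t^2 + t*(-3*r - 15) - 4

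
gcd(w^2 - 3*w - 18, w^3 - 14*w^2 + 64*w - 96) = w - 6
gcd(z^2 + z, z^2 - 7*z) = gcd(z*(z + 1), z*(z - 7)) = z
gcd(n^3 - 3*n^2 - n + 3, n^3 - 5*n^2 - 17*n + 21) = n - 1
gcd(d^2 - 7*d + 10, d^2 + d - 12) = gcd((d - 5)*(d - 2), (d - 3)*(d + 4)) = 1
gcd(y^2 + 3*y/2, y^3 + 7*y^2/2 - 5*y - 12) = y + 3/2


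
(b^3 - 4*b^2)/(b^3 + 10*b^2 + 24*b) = b*(b - 4)/(b^2 + 10*b + 24)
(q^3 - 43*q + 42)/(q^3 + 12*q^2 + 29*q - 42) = (q - 6)/(q + 6)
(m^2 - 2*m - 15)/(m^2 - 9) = (m - 5)/(m - 3)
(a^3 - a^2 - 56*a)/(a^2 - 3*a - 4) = a*(-a^2 + a + 56)/(-a^2 + 3*a + 4)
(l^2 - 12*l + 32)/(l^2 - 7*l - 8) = (l - 4)/(l + 1)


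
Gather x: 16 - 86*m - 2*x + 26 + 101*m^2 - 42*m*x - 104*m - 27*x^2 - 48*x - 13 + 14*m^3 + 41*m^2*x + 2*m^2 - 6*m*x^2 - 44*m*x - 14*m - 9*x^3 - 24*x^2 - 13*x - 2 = 14*m^3 + 103*m^2 - 204*m - 9*x^3 + x^2*(-6*m - 51) + x*(41*m^2 - 86*m - 63) + 27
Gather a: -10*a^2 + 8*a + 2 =-10*a^2 + 8*a + 2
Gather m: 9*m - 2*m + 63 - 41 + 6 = 7*m + 28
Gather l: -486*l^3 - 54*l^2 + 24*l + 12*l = -486*l^3 - 54*l^2 + 36*l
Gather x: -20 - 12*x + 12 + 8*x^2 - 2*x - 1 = 8*x^2 - 14*x - 9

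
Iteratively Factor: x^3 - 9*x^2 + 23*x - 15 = (x - 5)*(x^2 - 4*x + 3) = (x - 5)*(x - 3)*(x - 1)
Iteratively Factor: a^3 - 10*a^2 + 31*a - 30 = (a - 2)*(a^2 - 8*a + 15) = (a - 5)*(a - 2)*(a - 3)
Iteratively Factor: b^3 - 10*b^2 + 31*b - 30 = (b - 3)*(b^2 - 7*b + 10) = (b - 3)*(b - 2)*(b - 5)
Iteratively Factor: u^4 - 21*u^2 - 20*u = (u)*(u^3 - 21*u - 20) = u*(u - 5)*(u^2 + 5*u + 4) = u*(u - 5)*(u + 4)*(u + 1)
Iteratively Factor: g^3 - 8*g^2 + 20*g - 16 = (g - 2)*(g^2 - 6*g + 8) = (g - 4)*(g - 2)*(g - 2)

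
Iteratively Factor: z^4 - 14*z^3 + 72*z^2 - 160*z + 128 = (z - 2)*(z^3 - 12*z^2 + 48*z - 64) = (z - 4)*(z - 2)*(z^2 - 8*z + 16) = (z - 4)^2*(z - 2)*(z - 4)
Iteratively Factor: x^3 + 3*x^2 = (x)*(x^2 + 3*x) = x*(x + 3)*(x)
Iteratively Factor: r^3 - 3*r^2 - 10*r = (r + 2)*(r^2 - 5*r) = r*(r + 2)*(r - 5)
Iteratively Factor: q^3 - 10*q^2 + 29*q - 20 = (q - 1)*(q^2 - 9*q + 20) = (q - 5)*(q - 1)*(q - 4)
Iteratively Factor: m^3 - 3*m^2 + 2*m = (m - 2)*(m^2 - m) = (m - 2)*(m - 1)*(m)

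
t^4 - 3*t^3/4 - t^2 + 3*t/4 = t*(t - 1)*(t - 3/4)*(t + 1)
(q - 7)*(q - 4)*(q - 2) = q^3 - 13*q^2 + 50*q - 56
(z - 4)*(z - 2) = z^2 - 6*z + 8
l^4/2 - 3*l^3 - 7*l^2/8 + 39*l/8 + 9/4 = (l/2 + 1/2)*(l - 6)*(l - 3/2)*(l + 1/2)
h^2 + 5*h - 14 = (h - 2)*(h + 7)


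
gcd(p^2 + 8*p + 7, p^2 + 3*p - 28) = p + 7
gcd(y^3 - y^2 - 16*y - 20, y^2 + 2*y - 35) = y - 5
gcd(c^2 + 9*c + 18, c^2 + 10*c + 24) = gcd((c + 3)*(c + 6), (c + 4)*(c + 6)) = c + 6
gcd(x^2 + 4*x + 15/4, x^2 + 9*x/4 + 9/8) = x + 3/2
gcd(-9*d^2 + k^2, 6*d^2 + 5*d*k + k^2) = 3*d + k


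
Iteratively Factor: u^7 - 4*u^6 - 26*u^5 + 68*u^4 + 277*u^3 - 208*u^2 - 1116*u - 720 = (u + 2)*(u^6 - 6*u^5 - 14*u^4 + 96*u^3 + 85*u^2 - 378*u - 360) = (u + 2)*(u + 3)*(u^5 - 9*u^4 + 13*u^3 + 57*u^2 - 86*u - 120) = (u - 4)*(u + 2)*(u + 3)*(u^4 - 5*u^3 - 7*u^2 + 29*u + 30) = (u - 4)*(u - 3)*(u + 2)*(u + 3)*(u^3 - 2*u^2 - 13*u - 10) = (u - 5)*(u - 4)*(u - 3)*(u + 2)*(u + 3)*(u^2 + 3*u + 2) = (u - 5)*(u - 4)*(u - 3)*(u + 1)*(u + 2)*(u + 3)*(u + 2)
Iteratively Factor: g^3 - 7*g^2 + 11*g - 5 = (g - 1)*(g^2 - 6*g + 5) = (g - 1)^2*(g - 5)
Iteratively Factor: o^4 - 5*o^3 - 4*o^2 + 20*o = (o + 2)*(o^3 - 7*o^2 + 10*o) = (o - 5)*(o + 2)*(o^2 - 2*o) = o*(o - 5)*(o + 2)*(o - 2)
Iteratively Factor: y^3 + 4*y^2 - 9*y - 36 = (y + 4)*(y^2 - 9) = (y - 3)*(y + 4)*(y + 3)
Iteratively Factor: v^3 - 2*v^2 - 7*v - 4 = (v - 4)*(v^2 + 2*v + 1) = (v - 4)*(v + 1)*(v + 1)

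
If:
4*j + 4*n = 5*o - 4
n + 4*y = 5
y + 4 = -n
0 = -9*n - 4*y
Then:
No Solution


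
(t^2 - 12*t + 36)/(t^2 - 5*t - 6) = (t - 6)/(t + 1)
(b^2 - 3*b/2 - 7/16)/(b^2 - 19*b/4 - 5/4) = (b - 7/4)/(b - 5)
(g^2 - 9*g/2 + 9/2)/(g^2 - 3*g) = (g - 3/2)/g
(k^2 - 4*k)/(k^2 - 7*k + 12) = k/(k - 3)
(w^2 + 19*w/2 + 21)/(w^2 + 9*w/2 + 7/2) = (w + 6)/(w + 1)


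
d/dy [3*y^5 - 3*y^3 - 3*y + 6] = 15*y^4 - 9*y^2 - 3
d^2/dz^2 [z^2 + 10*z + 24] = 2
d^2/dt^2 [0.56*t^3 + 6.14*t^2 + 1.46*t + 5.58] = 3.36*t + 12.28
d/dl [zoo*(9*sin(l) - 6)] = zoo*cos(l)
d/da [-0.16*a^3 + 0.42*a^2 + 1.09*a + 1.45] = -0.48*a^2 + 0.84*a + 1.09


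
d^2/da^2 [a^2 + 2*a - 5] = 2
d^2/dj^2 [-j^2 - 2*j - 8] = -2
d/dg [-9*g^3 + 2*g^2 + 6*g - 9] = -27*g^2 + 4*g + 6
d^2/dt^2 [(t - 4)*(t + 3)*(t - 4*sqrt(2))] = 6*t - 8*sqrt(2) - 2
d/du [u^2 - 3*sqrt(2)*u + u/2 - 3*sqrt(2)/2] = 2*u - 3*sqrt(2) + 1/2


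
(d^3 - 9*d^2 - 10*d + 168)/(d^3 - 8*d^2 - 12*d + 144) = (d - 7)/(d - 6)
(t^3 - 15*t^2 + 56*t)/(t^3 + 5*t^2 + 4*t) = (t^2 - 15*t + 56)/(t^2 + 5*t + 4)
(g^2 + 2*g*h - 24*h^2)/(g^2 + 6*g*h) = (g - 4*h)/g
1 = 1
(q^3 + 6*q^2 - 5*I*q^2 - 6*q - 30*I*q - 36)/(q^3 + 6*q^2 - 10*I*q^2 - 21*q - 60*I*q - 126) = (q - 2*I)/(q - 7*I)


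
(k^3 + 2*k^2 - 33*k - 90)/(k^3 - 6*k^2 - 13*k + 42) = (k^2 - k - 30)/(k^2 - 9*k + 14)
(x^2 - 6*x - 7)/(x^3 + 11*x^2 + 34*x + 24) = (x - 7)/(x^2 + 10*x + 24)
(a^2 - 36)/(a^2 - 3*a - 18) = (a + 6)/(a + 3)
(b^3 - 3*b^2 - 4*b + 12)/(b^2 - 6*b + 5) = (b^3 - 3*b^2 - 4*b + 12)/(b^2 - 6*b + 5)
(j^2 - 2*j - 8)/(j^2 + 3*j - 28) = (j + 2)/(j + 7)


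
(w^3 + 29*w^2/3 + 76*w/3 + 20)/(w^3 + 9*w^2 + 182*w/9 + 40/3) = 3*(w + 2)/(3*w + 4)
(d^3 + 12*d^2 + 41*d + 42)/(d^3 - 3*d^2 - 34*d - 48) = (d + 7)/(d - 8)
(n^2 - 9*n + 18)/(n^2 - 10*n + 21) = (n - 6)/(n - 7)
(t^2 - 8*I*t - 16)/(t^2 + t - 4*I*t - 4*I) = (t - 4*I)/(t + 1)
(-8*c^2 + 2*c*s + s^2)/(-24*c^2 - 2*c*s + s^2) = (-2*c + s)/(-6*c + s)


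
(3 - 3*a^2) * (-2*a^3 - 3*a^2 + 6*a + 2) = 6*a^5 + 9*a^4 - 24*a^3 - 15*a^2 + 18*a + 6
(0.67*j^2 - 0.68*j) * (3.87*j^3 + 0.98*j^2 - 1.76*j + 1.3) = 2.5929*j^5 - 1.975*j^4 - 1.8456*j^3 + 2.0678*j^2 - 0.884*j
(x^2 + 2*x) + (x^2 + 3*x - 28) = 2*x^2 + 5*x - 28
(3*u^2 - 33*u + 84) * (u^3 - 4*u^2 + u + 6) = 3*u^5 - 45*u^4 + 219*u^3 - 351*u^2 - 114*u + 504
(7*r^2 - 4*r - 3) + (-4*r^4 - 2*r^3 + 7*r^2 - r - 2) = -4*r^4 - 2*r^3 + 14*r^2 - 5*r - 5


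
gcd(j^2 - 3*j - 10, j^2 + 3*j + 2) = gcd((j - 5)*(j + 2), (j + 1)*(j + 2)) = j + 2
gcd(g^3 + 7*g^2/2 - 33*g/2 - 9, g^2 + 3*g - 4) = 1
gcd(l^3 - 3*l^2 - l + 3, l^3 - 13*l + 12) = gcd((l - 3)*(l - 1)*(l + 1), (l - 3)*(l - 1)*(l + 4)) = l^2 - 4*l + 3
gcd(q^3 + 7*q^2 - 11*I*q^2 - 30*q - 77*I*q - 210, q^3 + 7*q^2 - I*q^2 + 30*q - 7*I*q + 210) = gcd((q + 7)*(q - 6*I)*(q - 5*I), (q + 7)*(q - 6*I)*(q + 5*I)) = q^2 + q*(7 - 6*I) - 42*I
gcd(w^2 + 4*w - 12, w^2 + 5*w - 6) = w + 6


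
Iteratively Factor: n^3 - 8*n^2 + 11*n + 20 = (n - 4)*(n^2 - 4*n - 5) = (n - 5)*(n - 4)*(n + 1)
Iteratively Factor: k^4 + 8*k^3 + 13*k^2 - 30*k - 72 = (k + 4)*(k^3 + 4*k^2 - 3*k - 18) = (k + 3)*(k + 4)*(k^2 + k - 6) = (k - 2)*(k + 3)*(k + 4)*(k + 3)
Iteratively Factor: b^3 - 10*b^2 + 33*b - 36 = (b - 4)*(b^2 - 6*b + 9) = (b - 4)*(b - 3)*(b - 3)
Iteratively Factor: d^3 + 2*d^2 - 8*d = (d + 4)*(d^2 - 2*d) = d*(d + 4)*(d - 2)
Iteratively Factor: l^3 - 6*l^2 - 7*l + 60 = (l - 5)*(l^2 - l - 12) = (l - 5)*(l + 3)*(l - 4)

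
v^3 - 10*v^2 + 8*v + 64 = (v - 8)*(v - 4)*(v + 2)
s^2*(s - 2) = s^3 - 2*s^2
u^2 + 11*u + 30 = (u + 5)*(u + 6)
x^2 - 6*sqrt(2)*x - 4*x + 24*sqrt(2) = (x - 4)*(x - 6*sqrt(2))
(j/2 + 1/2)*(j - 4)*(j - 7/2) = j^3/2 - 13*j^2/4 + 13*j/4 + 7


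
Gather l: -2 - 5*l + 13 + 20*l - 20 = 15*l - 9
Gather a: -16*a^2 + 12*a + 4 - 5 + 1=-16*a^2 + 12*a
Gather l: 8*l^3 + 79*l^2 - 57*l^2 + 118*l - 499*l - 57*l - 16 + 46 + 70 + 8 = 8*l^3 + 22*l^2 - 438*l + 108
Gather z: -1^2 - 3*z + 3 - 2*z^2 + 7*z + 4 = -2*z^2 + 4*z + 6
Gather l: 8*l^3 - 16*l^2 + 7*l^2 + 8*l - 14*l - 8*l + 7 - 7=8*l^3 - 9*l^2 - 14*l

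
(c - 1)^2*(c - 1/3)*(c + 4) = c^4 + 5*c^3/3 - 23*c^2/3 + 19*c/3 - 4/3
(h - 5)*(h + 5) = h^2 - 25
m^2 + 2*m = m*(m + 2)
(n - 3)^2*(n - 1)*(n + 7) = n^4 - 34*n^2 + 96*n - 63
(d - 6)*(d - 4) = d^2 - 10*d + 24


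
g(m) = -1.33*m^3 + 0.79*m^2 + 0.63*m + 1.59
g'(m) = -3.99*m^2 + 1.58*m + 0.63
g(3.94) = -65.01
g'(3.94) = -55.08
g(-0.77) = 2.18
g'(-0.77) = -2.95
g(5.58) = -201.37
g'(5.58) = -114.79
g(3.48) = -42.70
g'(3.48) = -42.19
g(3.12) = -29.15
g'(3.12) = -33.28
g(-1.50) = 6.91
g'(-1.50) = -10.72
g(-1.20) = 4.27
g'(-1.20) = -7.01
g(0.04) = 1.62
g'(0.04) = 0.69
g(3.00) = -25.32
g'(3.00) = -30.54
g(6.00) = -253.47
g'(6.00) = -133.53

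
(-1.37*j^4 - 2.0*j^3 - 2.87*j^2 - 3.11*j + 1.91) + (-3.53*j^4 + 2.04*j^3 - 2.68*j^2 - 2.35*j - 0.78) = -4.9*j^4 + 0.04*j^3 - 5.55*j^2 - 5.46*j + 1.13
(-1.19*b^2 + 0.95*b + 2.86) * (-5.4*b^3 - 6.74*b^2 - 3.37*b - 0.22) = 6.426*b^5 + 2.8906*b^4 - 17.8367*b^3 - 22.2161*b^2 - 9.8472*b - 0.6292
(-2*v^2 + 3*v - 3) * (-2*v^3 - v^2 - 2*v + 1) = 4*v^5 - 4*v^4 + 7*v^3 - 5*v^2 + 9*v - 3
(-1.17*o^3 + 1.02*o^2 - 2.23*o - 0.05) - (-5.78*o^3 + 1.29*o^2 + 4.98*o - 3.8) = 4.61*o^3 - 0.27*o^2 - 7.21*o + 3.75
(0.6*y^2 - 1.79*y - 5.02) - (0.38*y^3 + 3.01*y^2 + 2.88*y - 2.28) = -0.38*y^3 - 2.41*y^2 - 4.67*y - 2.74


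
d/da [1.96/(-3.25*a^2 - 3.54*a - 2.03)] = (12.74*a + 6.9384)/(3.25*a^2 + 3.54*a + 2.03)^2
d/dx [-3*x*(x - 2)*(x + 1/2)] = -9*x^2 + 9*x + 3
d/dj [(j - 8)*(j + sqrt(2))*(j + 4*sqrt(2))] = 3*j^2 - 16*j + 10*sqrt(2)*j - 40*sqrt(2) + 8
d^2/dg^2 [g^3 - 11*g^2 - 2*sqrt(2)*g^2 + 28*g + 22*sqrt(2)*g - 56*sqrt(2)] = 6*g - 22 - 4*sqrt(2)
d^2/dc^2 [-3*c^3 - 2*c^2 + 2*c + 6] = -18*c - 4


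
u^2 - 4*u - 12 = (u - 6)*(u + 2)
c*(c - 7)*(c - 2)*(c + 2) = c^4 - 7*c^3 - 4*c^2 + 28*c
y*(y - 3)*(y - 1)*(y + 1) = y^4 - 3*y^3 - y^2 + 3*y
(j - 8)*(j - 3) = j^2 - 11*j + 24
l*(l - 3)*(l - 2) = l^3 - 5*l^2 + 6*l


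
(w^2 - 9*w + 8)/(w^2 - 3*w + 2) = (w - 8)/(w - 2)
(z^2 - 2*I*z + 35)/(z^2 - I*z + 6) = (z^2 - 2*I*z + 35)/(z^2 - I*z + 6)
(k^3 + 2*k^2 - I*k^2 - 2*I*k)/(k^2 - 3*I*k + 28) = k*(k^2 + k*(2 - I) - 2*I)/(k^2 - 3*I*k + 28)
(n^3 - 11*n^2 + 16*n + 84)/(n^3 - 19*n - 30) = (n^2 - 13*n + 42)/(n^2 - 2*n - 15)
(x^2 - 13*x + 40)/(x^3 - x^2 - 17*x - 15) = (x - 8)/(x^2 + 4*x + 3)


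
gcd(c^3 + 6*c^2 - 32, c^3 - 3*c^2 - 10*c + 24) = c - 2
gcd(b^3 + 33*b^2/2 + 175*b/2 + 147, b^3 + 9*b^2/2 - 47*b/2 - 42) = b + 7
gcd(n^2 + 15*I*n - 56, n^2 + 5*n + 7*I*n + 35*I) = n + 7*I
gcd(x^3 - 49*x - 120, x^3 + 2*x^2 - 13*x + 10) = x + 5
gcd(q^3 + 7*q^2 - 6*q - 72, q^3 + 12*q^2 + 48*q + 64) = q + 4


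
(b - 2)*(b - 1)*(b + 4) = b^3 + b^2 - 10*b + 8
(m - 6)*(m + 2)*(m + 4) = m^3 - 28*m - 48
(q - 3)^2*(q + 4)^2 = q^4 + 2*q^3 - 23*q^2 - 24*q + 144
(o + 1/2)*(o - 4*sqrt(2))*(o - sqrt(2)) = o^3 - 5*sqrt(2)*o^2 + o^2/2 - 5*sqrt(2)*o/2 + 8*o + 4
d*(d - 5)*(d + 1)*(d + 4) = d^4 - 21*d^2 - 20*d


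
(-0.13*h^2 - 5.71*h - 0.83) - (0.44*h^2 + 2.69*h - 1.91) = -0.57*h^2 - 8.4*h + 1.08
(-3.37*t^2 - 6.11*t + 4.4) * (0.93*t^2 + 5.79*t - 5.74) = -3.1341*t^4 - 25.1946*t^3 - 11.9411*t^2 + 60.5474*t - 25.256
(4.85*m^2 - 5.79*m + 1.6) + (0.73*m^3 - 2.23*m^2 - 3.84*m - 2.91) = 0.73*m^3 + 2.62*m^2 - 9.63*m - 1.31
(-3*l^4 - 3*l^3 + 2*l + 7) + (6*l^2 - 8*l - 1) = -3*l^4 - 3*l^3 + 6*l^2 - 6*l + 6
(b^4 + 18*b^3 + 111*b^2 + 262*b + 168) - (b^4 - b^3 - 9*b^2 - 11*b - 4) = 19*b^3 + 120*b^2 + 273*b + 172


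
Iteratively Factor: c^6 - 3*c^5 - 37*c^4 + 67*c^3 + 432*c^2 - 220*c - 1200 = (c + 4)*(c^5 - 7*c^4 - 9*c^3 + 103*c^2 + 20*c - 300) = (c - 2)*(c + 4)*(c^4 - 5*c^3 - 19*c^2 + 65*c + 150) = (c - 5)*(c - 2)*(c + 4)*(c^3 - 19*c - 30) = (c - 5)^2*(c - 2)*(c + 4)*(c^2 + 5*c + 6) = (c - 5)^2*(c - 2)*(c + 3)*(c + 4)*(c + 2)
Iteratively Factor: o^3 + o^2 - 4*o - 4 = (o - 2)*(o^2 + 3*o + 2) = (o - 2)*(o + 2)*(o + 1)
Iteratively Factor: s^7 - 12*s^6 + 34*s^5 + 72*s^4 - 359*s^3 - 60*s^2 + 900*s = (s - 3)*(s^6 - 9*s^5 + 7*s^4 + 93*s^3 - 80*s^2 - 300*s) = (s - 5)*(s - 3)*(s^5 - 4*s^4 - 13*s^3 + 28*s^2 + 60*s) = (s - 5)*(s - 3)^2*(s^4 - s^3 - 16*s^2 - 20*s) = (s - 5)*(s - 3)^2*(s + 2)*(s^3 - 3*s^2 - 10*s) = (s - 5)*(s - 3)^2*(s + 2)^2*(s^2 - 5*s) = s*(s - 5)*(s - 3)^2*(s + 2)^2*(s - 5)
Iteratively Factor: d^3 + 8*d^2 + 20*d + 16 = (d + 2)*(d^2 + 6*d + 8) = (d + 2)^2*(d + 4)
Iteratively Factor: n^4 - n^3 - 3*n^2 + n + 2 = (n + 1)*(n^3 - 2*n^2 - n + 2) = (n - 1)*(n + 1)*(n^2 - n - 2) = (n - 2)*(n - 1)*(n + 1)*(n + 1)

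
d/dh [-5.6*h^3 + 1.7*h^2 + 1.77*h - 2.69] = -16.8*h^2 + 3.4*h + 1.77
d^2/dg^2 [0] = 0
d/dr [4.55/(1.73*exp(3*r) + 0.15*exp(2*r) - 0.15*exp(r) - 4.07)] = (-23.6145*exp(2*r) - 1.365*exp(r) + 0.6825)*exp(r)/(1.73*exp(3*r) + 0.15*exp(2*r) - 0.15*exp(r) - 4.07)^2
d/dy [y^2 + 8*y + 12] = 2*y + 8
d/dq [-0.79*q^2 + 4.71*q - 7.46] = 4.71 - 1.58*q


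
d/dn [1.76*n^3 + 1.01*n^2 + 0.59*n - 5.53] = 5.28*n^2 + 2.02*n + 0.59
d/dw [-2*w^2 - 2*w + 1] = -4*w - 2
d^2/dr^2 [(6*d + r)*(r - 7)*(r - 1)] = 12*d + 6*r - 16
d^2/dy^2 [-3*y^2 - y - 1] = -6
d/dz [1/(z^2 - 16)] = -2*z/(z^2 - 16)^2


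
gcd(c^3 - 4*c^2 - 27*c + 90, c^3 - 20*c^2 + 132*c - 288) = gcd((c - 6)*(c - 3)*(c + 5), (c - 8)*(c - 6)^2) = c - 6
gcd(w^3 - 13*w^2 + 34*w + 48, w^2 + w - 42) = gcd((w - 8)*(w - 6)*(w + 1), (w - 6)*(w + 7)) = w - 6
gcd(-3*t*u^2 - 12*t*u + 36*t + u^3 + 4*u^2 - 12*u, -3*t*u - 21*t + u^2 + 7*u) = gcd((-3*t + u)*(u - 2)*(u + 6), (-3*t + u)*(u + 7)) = 3*t - u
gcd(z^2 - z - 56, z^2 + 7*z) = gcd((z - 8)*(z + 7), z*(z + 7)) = z + 7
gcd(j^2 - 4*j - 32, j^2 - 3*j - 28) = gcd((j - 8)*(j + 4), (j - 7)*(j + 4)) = j + 4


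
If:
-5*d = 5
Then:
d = -1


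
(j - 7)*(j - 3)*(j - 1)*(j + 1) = j^4 - 10*j^3 + 20*j^2 + 10*j - 21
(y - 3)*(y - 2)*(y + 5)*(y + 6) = y^4 + 6*y^3 - 19*y^2 - 84*y + 180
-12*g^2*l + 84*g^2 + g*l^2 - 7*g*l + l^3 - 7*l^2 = (-3*g + l)*(4*g + l)*(l - 7)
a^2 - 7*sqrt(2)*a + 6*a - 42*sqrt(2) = (a + 6)*(a - 7*sqrt(2))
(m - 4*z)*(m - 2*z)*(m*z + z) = m^3*z - 6*m^2*z^2 + m^2*z + 8*m*z^3 - 6*m*z^2 + 8*z^3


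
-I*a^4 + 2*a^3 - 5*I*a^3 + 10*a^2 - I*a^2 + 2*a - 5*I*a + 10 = (a + 5)*(a - I)*(a + 2*I)*(-I*a + 1)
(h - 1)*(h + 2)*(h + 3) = h^3 + 4*h^2 + h - 6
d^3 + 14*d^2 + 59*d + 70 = (d + 2)*(d + 5)*(d + 7)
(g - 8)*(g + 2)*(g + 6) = g^3 - 52*g - 96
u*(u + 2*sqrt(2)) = u^2 + 2*sqrt(2)*u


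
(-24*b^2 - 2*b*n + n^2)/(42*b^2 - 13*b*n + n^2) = (-4*b - n)/(7*b - n)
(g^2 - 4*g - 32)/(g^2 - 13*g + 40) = (g + 4)/(g - 5)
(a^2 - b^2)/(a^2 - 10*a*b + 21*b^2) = (a^2 - b^2)/(a^2 - 10*a*b + 21*b^2)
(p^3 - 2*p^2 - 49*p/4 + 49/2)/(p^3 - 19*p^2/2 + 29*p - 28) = (p + 7/2)/(p - 4)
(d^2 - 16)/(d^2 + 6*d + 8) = (d - 4)/(d + 2)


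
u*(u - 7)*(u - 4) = u^3 - 11*u^2 + 28*u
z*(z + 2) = z^2 + 2*z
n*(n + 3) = n^2 + 3*n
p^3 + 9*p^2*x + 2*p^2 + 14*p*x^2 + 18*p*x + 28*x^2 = (p + 2)*(p + 2*x)*(p + 7*x)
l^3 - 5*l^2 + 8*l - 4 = (l - 2)^2*(l - 1)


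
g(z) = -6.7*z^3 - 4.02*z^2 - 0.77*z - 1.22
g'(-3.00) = -157.55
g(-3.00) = 145.81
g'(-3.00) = -157.55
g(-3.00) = 145.81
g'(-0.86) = -8.72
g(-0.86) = 0.73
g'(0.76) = -18.49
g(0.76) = -7.07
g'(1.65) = -68.76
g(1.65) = -43.53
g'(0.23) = -3.68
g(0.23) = -1.69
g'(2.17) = -112.87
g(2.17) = -90.28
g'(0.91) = -24.73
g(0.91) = -10.30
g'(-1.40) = -28.91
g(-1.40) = 10.36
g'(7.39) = -1157.89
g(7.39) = -2930.46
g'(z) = -20.1*z^2 - 8.04*z - 0.77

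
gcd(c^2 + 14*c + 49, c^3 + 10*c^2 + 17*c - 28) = c + 7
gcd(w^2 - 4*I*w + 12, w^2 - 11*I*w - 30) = w - 6*I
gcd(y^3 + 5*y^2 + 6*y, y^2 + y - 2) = y + 2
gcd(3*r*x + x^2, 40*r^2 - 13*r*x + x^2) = 1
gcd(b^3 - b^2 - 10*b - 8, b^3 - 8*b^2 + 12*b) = 1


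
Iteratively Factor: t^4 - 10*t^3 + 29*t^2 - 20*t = (t - 4)*(t^3 - 6*t^2 + 5*t) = (t - 4)*(t - 1)*(t^2 - 5*t) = t*(t - 4)*(t - 1)*(t - 5)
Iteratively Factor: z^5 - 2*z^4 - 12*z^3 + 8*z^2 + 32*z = (z + 2)*(z^4 - 4*z^3 - 4*z^2 + 16*z) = z*(z + 2)*(z^3 - 4*z^2 - 4*z + 16) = z*(z - 4)*(z + 2)*(z^2 - 4) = z*(z - 4)*(z + 2)^2*(z - 2)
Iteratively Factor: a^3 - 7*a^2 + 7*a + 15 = (a - 5)*(a^2 - 2*a - 3) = (a - 5)*(a - 3)*(a + 1)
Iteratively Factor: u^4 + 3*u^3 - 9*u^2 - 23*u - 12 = (u - 3)*(u^3 + 6*u^2 + 9*u + 4) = (u - 3)*(u + 1)*(u^2 + 5*u + 4) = (u - 3)*(u + 1)*(u + 4)*(u + 1)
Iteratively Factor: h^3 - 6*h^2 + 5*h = (h - 1)*(h^2 - 5*h) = (h - 5)*(h - 1)*(h)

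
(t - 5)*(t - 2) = t^2 - 7*t + 10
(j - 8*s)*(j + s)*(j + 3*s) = j^3 - 4*j^2*s - 29*j*s^2 - 24*s^3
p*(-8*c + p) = -8*c*p + p^2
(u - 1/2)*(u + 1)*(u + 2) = u^3 + 5*u^2/2 + u/2 - 1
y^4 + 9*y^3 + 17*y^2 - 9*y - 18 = (y - 1)*(y + 1)*(y + 3)*(y + 6)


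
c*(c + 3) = c^2 + 3*c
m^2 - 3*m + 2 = (m - 2)*(m - 1)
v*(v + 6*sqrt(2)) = v^2 + 6*sqrt(2)*v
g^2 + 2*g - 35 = (g - 5)*(g + 7)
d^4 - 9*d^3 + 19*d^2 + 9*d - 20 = (d - 5)*(d - 4)*(d - 1)*(d + 1)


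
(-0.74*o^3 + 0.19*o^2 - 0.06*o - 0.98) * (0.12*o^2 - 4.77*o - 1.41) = -0.0888*o^5 + 3.5526*o^4 + 0.1299*o^3 - 0.0993*o^2 + 4.7592*o + 1.3818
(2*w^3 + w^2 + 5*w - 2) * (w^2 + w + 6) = 2*w^5 + 3*w^4 + 18*w^3 + 9*w^2 + 28*w - 12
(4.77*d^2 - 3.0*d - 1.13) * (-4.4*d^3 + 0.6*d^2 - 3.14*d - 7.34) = -20.988*d^5 + 16.062*d^4 - 11.8058*d^3 - 26.2698*d^2 + 25.5682*d + 8.2942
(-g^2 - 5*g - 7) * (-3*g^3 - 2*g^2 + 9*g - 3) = 3*g^5 + 17*g^4 + 22*g^3 - 28*g^2 - 48*g + 21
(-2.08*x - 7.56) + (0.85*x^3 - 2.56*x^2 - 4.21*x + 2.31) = 0.85*x^3 - 2.56*x^2 - 6.29*x - 5.25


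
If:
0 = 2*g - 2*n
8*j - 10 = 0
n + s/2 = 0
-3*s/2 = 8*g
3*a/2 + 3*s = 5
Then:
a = 10/3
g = 0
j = 5/4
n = 0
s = 0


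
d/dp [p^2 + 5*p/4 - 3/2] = 2*p + 5/4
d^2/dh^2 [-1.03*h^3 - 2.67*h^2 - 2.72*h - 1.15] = -6.18*h - 5.34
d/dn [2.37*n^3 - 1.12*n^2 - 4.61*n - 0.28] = 7.11*n^2 - 2.24*n - 4.61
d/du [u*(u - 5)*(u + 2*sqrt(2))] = 3*u^2 - 10*u + 4*sqrt(2)*u - 10*sqrt(2)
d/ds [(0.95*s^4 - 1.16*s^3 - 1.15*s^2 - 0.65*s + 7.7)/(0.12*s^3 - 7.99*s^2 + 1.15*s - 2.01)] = (0.114*s^6 - 15.181*s^5 + 12.6839*s^4 - 10.15*s^3 - 2.2932*s^2 + 127.669*s - 7.5485)/(0.0144*s^6 - 1.9176*s^5 + 64.1161*s^4 - 18.8594*s^3 + 33.4423*s^2 - 4.623*s + 4.0401)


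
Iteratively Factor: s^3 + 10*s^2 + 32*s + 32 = (s + 2)*(s^2 + 8*s + 16) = (s + 2)*(s + 4)*(s + 4)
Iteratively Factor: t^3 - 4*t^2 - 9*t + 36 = (t - 3)*(t^2 - t - 12) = (t - 4)*(t - 3)*(t + 3)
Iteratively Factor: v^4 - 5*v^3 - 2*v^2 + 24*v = (v - 4)*(v^3 - v^2 - 6*v) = (v - 4)*(v - 3)*(v^2 + 2*v) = (v - 4)*(v - 3)*(v + 2)*(v)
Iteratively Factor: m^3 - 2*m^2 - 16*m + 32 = (m + 4)*(m^2 - 6*m + 8) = (m - 2)*(m + 4)*(m - 4)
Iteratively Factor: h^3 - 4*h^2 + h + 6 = (h - 3)*(h^2 - h - 2) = (h - 3)*(h - 2)*(h + 1)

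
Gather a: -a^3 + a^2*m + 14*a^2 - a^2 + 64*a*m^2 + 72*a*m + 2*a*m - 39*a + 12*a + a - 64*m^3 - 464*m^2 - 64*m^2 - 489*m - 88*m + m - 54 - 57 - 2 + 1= -a^3 + a^2*(m + 13) + a*(64*m^2 + 74*m - 26) - 64*m^3 - 528*m^2 - 576*m - 112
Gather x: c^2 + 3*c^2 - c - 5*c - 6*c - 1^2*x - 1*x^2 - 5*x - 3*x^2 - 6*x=4*c^2 - 12*c - 4*x^2 - 12*x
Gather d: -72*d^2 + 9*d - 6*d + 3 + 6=-72*d^2 + 3*d + 9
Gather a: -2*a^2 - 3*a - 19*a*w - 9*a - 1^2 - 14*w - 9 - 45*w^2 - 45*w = -2*a^2 + a*(-19*w - 12) - 45*w^2 - 59*w - 10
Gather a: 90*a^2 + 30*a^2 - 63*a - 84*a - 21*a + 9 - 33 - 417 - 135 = 120*a^2 - 168*a - 576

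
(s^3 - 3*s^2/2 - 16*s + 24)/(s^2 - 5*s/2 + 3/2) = (s^2 - 16)/(s - 1)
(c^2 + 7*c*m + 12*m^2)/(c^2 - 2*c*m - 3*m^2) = (c^2 + 7*c*m + 12*m^2)/(c^2 - 2*c*m - 3*m^2)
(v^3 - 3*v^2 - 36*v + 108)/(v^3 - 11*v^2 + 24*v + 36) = (v^2 + 3*v - 18)/(v^2 - 5*v - 6)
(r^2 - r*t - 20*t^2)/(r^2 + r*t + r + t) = (r^2 - r*t - 20*t^2)/(r^2 + r*t + r + t)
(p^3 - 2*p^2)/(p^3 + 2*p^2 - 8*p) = p/(p + 4)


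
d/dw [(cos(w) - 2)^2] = 2*(2 - cos(w))*sin(w)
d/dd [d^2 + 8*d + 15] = 2*d + 8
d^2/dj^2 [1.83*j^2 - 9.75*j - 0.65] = 3.66000000000000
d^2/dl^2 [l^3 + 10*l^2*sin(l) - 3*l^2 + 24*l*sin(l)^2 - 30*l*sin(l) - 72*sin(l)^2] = -10*l^2*sin(l) + 30*l*sin(l) + 40*l*cos(l) + 48*l*cos(2*l) + 6*l + 20*sin(l) + 48*sin(2*l) - 60*cos(l) - 144*cos(2*l) - 6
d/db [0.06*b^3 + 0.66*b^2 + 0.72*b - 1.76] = 0.18*b^2 + 1.32*b + 0.72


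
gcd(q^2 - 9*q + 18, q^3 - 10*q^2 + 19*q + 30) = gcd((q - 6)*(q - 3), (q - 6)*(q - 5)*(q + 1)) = q - 6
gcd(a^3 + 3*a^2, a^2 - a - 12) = a + 3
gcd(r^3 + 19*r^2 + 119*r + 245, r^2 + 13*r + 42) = r + 7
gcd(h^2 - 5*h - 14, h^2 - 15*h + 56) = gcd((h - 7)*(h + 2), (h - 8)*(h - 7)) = h - 7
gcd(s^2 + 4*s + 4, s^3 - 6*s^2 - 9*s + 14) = s + 2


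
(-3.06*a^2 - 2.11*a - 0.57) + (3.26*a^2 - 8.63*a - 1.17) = 0.2*a^2 - 10.74*a - 1.74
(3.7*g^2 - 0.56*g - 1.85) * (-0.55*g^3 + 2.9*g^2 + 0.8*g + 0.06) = -2.035*g^5 + 11.038*g^4 + 2.3535*g^3 - 5.591*g^2 - 1.5136*g - 0.111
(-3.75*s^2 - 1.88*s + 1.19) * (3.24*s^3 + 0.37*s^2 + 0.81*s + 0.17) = -12.15*s^5 - 7.4787*s^4 + 0.1225*s^3 - 1.72*s^2 + 0.6443*s + 0.2023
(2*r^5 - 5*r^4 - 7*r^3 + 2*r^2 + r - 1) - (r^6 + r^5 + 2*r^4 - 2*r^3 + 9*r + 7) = -r^6 + r^5 - 7*r^4 - 5*r^3 + 2*r^2 - 8*r - 8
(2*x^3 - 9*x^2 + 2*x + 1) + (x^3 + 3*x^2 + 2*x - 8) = 3*x^3 - 6*x^2 + 4*x - 7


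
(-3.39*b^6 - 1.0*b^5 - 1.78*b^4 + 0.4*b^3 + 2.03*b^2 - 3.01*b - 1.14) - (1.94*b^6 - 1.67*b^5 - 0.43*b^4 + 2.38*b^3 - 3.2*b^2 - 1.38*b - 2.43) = -5.33*b^6 + 0.67*b^5 - 1.35*b^4 - 1.98*b^3 + 5.23*b^2 - 1.63*b + 1.29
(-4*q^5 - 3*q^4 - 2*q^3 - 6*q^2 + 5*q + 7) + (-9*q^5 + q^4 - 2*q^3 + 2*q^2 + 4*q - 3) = -13*q^5 - 2*q^4 - 4*q^3 - 4*q^2 + 9*q + 4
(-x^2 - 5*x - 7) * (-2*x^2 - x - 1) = 2*x^4 + 11*x^3 + 20*x^2 + 12*x + 7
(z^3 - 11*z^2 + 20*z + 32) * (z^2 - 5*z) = z^5 - 16*z^4 + 75*z^3 - 68*z^2 - 160*z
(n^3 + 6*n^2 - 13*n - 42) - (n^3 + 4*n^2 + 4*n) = 2*n^2 - 17*n - 42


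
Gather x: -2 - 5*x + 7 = 5 - 5*x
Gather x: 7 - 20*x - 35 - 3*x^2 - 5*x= -3*x^2 - 25*x - 28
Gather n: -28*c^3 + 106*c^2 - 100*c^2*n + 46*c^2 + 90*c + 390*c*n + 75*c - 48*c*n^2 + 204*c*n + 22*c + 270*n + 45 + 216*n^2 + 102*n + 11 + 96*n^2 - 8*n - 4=-28*c^3 + 152*c^2 + 187*c + n^2*(312 - 48*c) + n*(-100*c^2 + 594*c + 364) + 52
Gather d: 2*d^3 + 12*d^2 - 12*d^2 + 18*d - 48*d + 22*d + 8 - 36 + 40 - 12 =2*d^3 - 8*d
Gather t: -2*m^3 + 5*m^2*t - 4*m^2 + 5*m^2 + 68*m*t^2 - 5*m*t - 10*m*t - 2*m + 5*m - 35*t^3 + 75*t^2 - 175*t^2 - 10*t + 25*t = -2*m^3 + m^2 + 3*m - 35*t^3 + t^2*(68*m - 100) + t*(5*m^2 - 15*m + 15)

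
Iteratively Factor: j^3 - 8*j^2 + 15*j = (j - 3)*(j^2 - 5*j) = j*(j - 3)*(j - 5)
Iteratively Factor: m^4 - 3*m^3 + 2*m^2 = (m)*(m^3 - 3*m^2 + 2*m) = m*(m - 2)*(m^2 - m) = m^2*(m - 2)*(m - 1)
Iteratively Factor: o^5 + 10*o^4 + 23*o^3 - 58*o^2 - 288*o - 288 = (o + 4)*(o^4 + 6*o^3 - o^2 - 54*o - 72) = (o + 4)^2*(o^3 + 2*o^2 - 9*o - 18) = (o - 3)*(o + 4)^2*(o^2 + 5*o + 6) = (o - 3)*(o + 3)*(o + 4)^2*(o + 2)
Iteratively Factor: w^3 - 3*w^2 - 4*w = (w)*(w^2 - 3*w - 4) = w*(w - 4)*(w + 1)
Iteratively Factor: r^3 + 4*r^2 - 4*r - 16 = (r + 4)*(r^2 - 4) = (r + 2)*(r + 4)*(r - 2)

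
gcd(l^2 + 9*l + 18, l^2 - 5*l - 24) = l + 3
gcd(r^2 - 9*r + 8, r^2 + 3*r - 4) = r - 1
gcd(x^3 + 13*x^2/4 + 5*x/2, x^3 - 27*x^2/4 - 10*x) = x^2 + 5*x/4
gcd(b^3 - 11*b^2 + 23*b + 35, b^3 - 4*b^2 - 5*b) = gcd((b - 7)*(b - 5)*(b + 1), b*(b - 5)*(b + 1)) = b^2 - 4*b - 5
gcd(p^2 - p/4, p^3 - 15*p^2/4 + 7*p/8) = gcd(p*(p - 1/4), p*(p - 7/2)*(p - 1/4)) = p^2 - p/4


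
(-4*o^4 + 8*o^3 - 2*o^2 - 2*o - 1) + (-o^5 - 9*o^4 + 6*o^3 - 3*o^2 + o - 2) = -o^5 - 13*o^4 + 14*o^3 - 5*o^2 - o - 3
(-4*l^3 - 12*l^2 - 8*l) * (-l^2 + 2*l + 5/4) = 4*l^5 + 4*l^4 - 21*l^3 - 31*l^2 - 10*l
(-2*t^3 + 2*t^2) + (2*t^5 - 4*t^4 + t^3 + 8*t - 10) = 2*t^5 - 4*t^4 - t^3 + 2*t^2 + 8*t - 10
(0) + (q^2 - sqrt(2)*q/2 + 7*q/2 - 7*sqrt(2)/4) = q^2 - sqrt(2)*q/2 + 7*q/2 - 7*sqrt(2)/4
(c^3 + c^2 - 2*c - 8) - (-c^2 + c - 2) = c^3 + 2*c^2 - 3*c - 6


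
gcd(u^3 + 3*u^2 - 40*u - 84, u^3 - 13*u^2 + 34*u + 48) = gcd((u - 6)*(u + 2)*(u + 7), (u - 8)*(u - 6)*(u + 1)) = u - 6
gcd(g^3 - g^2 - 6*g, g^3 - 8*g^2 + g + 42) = g^2 - g - 6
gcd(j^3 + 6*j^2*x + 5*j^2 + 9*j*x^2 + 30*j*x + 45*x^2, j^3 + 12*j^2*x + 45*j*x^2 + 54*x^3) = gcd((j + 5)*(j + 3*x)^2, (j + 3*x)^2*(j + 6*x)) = j^2 + 6*j*x + 9*x^2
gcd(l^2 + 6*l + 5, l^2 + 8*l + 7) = l + 1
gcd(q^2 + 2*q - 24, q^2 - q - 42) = q + 6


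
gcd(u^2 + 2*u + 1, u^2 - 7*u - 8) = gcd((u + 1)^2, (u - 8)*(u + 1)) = u + 1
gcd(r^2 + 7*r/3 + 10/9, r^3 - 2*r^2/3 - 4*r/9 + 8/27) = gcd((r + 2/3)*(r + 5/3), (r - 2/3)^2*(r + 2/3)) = r + 2/3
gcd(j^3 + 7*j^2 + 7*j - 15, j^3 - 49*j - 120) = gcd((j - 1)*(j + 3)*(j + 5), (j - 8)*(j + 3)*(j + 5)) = j^2 + 8*j + 15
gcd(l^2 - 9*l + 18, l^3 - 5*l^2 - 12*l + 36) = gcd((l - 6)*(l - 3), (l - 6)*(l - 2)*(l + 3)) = l - 6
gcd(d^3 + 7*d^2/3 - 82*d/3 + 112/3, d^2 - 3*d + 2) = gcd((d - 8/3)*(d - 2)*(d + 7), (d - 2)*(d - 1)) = d - 2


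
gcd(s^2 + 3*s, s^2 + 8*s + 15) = s + 3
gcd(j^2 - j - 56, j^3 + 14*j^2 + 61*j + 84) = j + 7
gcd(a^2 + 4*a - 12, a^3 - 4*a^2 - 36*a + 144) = a + 6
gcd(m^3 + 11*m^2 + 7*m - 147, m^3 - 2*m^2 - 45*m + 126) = m^2 + 4*m - 21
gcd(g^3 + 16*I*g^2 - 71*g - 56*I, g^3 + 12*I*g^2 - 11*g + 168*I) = g^2 + 15*I*g - 56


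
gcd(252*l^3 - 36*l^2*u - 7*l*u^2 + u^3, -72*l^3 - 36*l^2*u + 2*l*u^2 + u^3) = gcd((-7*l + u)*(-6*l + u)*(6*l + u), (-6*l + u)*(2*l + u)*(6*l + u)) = -36*l^2 + u^2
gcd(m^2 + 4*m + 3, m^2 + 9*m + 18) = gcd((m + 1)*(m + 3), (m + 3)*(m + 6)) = m + 3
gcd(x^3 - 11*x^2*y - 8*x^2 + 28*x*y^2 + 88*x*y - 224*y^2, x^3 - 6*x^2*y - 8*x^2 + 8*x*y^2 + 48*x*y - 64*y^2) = x^2 - 4*x*y - 8*x + 32*y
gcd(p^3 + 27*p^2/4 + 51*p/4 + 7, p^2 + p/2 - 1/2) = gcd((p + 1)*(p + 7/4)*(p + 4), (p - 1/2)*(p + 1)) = p + 1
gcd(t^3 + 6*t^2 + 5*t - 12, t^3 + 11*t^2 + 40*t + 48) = t^2 + 7*t + 12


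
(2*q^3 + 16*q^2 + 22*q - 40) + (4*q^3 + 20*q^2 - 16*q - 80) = 6*q^3 + 36*q^2 + 6*q - 120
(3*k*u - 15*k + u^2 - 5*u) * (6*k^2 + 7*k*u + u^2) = 18*k^3*u - 90*k^3 + 27*k^2*u^2 - 135*k^2*u + 10*k*u^3 - 50*k*u^2 + u^4 - 5*u^3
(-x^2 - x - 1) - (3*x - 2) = -x^2 - 4*x + 1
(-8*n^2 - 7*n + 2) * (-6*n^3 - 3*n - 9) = 48*n^5 + 42*n^4 + 12*n^3 + 93*n^2 + 57*n - 18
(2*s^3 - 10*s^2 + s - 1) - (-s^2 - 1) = 2*s^3 - 9*s^2 + s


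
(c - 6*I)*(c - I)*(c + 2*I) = c^3 - 5*I*c^2 + 8*c - 12*I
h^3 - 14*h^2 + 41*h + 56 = (h - 8)*(h - 7)*(h + 1)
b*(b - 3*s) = b^2 - 3*b*s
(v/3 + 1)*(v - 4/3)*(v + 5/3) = v^3/3 + 10*v^2/9 - 11*v/27 - 20/9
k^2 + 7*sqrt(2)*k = k*(k + 7*sqrt(2))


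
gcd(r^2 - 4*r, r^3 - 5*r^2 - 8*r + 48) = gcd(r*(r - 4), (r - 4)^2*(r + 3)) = r - 4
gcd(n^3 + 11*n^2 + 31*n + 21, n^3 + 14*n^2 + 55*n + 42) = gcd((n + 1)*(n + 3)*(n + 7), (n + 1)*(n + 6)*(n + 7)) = n^2 + 8*n + 7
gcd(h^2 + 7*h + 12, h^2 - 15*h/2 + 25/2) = 1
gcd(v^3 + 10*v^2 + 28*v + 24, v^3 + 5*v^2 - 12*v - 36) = v^2 + 8*v + 12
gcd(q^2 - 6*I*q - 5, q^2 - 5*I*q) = q - 5*I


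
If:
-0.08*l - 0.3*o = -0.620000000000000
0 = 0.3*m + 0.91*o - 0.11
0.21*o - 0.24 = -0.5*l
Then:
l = -0.44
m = -6.26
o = 2.18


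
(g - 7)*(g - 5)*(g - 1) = g^3 - 13*g^2 + 47*g - 35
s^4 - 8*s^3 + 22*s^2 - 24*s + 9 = (s - 3)^2*(s - 1)^2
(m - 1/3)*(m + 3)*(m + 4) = m^3 + 20*m^2/3 + 29*m/3 - 4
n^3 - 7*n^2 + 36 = (n - 6)*(n - 3)*(n + 2)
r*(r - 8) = r^2 - 8*r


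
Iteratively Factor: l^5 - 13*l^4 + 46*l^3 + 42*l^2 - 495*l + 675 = (l - 3)*(l^4 - 10*l^3 + 16*l^2 + 90*l - 225) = (l - 3)*(l + 3)*(l^3 - 13*l^2 + 55*l - 75) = (l - 3)^2*(l + 3)*(l^2 - 10*l + 25) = (l - 5)*(l - 3)^2*(l + 3)*(l - 5)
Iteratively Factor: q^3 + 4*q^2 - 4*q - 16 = (q + 4)*(q^2 - 4) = (q + 2)*(q + 4)*(q - 2)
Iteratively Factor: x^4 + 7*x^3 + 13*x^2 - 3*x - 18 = (x - 1)*(x^3 + 8*x^2 + 21*x + 18) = (x - 1)*(x + 2)*(x^2 + 6*x + 9) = (x - 1)*(x + 2)*(x + 3)*(x + 3)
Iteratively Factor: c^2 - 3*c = (c)*(c - 3)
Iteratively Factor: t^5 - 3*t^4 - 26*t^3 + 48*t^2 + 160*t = (t + 2)*(t^4 - 5*t^3 - 16*t^2 + 80*t) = (t - 4)*(t + 2)*(t^3 - t^2 - 20*t) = (t - 4)*(t + 2)*(t + 4)*(t^2 - 5*t) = (t - 5)*(t - 4)*(t + 2)*(t + 4)*(t)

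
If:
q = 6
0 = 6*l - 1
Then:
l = 1/6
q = 6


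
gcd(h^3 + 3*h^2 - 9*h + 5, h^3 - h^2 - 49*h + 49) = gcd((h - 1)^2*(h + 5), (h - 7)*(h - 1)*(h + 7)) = h - 1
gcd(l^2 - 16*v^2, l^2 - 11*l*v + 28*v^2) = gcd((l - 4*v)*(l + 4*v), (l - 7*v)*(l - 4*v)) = -l + 4*v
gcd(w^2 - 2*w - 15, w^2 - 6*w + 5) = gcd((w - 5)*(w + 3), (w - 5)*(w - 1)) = w - 5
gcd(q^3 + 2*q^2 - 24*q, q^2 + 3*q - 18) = q + 6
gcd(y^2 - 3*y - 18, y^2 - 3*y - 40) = 1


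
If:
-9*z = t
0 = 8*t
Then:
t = 0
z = 0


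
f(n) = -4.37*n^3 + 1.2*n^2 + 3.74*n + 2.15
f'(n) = -13.11*n^2 + 2.4*n + 3.74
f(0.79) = 3.70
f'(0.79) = -2.55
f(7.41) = -1682.26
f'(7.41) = -698.32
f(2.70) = -65.02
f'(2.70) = -85.35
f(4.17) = -278.26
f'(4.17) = -214.22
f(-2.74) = 90.81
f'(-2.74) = -101.26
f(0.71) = 3.85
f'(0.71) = -1.16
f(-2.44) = 63.65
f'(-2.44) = -80.17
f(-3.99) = 283.92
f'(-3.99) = -214.55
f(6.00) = -876.13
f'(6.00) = -453.82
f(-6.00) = 966.83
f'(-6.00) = -482.62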